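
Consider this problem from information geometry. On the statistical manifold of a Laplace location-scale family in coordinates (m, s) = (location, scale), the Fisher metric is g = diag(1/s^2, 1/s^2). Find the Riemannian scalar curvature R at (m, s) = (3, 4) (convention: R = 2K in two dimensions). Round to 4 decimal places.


The metric has the form g = (A dm^2 + B ds^2)/s^2 with A = 1, B = 1.
Substitute u = sqrt(A/B)*m: g = B*(du^2 + ds^2)/s^2, i.e. B times the
Poincare upper half-plane metric, which has constant Gaussian curvature -1.
Scaling a 2D metric by a constant c divides the Gaussian curvature by c,
so K = -1/B = -1/(1) = -1.0000 everywhere (the point (m, s) = (3, 4) is irrelevant:
the curvature is constant).
Scalar curvature in dimension 2: R = 2K = -2/(1) = -2.0000.

-2.0000


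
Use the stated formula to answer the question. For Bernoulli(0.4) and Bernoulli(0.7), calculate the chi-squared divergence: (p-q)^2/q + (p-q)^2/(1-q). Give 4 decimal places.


Chi-squared divergence between Bernoulli distributions:
chi^2 = (p-q)^2/q + (p-q)^2/(1-q).
p = 0.4, q = 0.7, p-q = -0.3.
(p-q)^2 = 0.09.
term1 = 0.09/0.7 = 0.128571.
term2 = 0.09/0.3 = 0.3.
chi^2 = 0.128571 + 0.3 = 0.4286

0.4286


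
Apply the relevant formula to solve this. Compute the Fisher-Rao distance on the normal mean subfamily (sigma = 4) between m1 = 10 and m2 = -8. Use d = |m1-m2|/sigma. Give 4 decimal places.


On the fixed-variance normal subfamily, geodesic distance = |m1-m2|/sigma.
|10 - -8| = 18.
sigma = 4.
d = 18/4 = 4.5000

4.5000


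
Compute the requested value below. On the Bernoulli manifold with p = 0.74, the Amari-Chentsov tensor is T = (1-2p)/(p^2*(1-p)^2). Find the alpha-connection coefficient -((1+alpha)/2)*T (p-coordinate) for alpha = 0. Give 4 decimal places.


Skewness (Amari-Chentsov) tensor: T = (1-2p)/(p^2*(1-p)^2).
p = 0.74, 1-2p = -0.48, p^2 = 0.5476, (1-p)^2 = 0.0676.
T = -0.48/(0.5476 * 0.0676) = -12.966749.
In the p-coordinate, Gamma^(alpha) = Gamma^(0) - (alpha/2)*T with Gamma^(0) = (1/2)*g'(p) = -T/2,
so Gamma^(alpha) = -((1+alpha)/2)*T.
alpha = 0, -(1+alpha)/2 = -0.5.
Gamma = -0.5 * -12.966749 = 6.4834

6.4834


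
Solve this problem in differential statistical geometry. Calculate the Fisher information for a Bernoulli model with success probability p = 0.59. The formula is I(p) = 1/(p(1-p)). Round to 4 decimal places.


For Bernoulli(p), Fisher information is I(p) = 1/(p*(1-p)).
p = 0.59, 1-p = 0.41.
p*(1-p) = 0.2419.
I(p) = 1/0.2419 = 4.1339

4.1339


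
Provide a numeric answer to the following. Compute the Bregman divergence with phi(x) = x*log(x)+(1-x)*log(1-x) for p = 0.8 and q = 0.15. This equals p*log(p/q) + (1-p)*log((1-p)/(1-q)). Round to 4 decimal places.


Bregman divergence with negative entropy generator:
D = p*log(p/q) + (1-p)*log((1-p)/(1-q)).
p = 0.8, q = 0.15.
p*log(p/q) = 0.8*log(0.8/0.15) = 1.339181.
(1-p)*log((1-p)/(1-q)) = 0.2*log(0.2/0.85) = -0.289384.
D = 1.339181 + -0.289384 = 1.0498

1.0498


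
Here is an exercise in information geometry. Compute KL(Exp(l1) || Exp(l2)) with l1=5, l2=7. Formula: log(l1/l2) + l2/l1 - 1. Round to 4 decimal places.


KL divergence for exponential family:
KL = log(l1/l2) + l2/l1 - 1.
log(5/7) = -0.336472.
7/5 = 1.4.
KL = -0.336472 + 1.4 - 1 = 0.0635

0.0635


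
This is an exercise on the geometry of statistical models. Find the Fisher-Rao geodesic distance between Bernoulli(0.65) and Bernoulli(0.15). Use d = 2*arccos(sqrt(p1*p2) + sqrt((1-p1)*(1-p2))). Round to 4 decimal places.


Geodesic distance on Bernoulli manifold:
d(p1,p2) = 2*arccos(sqrt(p1*p2) + sqrt((1-p1)*(1-p2))).
sqrt(p1*p2) = sqrt(0.65*0.15) = 0.31225.
sqrt((1-p1)*(1-p2)) = sqrt(0.35*0.85) = 0.545436.
arg = 0.31225 + 0.545436 = 0.857686.
d = 2*arccos(0.857686) = 1.0801

1.0801


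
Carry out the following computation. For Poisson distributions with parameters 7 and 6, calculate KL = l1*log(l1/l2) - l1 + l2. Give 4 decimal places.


KL divergence for Poisson:
KL = l1*log(l1/l2) - l1 + l2.
l1 = 7, l2 = 6.
log(7/6) = 0.154151.
l1*log(l1/l2) = 7 * 0.154151 = 1.079055.
KL = 1.079055 - 7 + 6 = 0.0791

0.0791


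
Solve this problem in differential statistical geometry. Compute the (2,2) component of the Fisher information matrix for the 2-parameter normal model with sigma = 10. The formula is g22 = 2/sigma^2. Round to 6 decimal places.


For the 2-parameter normal family, the Fisher metric has:
  g11 = 1/sigma^2, g22 = 2/sigma^2.
sigma = 10, sigma^2 = 100.
g22 = 0.020000

0.020000


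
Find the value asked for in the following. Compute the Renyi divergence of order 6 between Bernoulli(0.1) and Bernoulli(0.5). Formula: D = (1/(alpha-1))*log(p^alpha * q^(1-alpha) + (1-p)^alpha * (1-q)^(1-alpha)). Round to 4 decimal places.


Renyi divergence of order alpha between Bernoulli distributions:
D = (1/(alpha-1))*log(p^alpha * q^(1-alpha) + (1-p)^alpha * (1-q)^(1-alpha)).
alpha = 6, p = 0.1, q = 0.5.
p^alpha * q^(1-alpha) = 0.1^6 * 0.5^-5 = 3.2e-05.
(1-p)^alpha * (1-q)^(1-alpha) = 0.9^6 * 0.5^-5 = 17.006112.
sum = 3.2e-05 + 17.006112 = 17.006144.
D = (1/5)*log(17.006144) = 0.5667

0.5667


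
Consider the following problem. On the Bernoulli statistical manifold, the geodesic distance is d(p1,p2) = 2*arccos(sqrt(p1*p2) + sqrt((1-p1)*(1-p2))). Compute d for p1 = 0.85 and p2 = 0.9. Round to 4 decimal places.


Geodesic distance on Bernoulli manifold:
d(p1,p2) = 2*arccos(sqrt(p1*p2) + sqrt((1-p1)*(1-p2))).
sqrt(p1*p2) = sqrt(0.85*0.9) = 0.874643.
sqrt((1-p1)*(1-p2)) = sqrt(0.15*0.1) = 0.122474.
arg = 0.874643 + 0.122474 = 0.997117.
d = 2*arccos(0.997117) = 0.1519

0.1519


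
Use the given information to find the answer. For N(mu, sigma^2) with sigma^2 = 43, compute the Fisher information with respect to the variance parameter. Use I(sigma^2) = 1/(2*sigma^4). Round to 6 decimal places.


Fisher information for variance: I(sigma^2) = 1/(2*sigma^4).
sigma^2 = 43, so sigma^4 = 1849.
I = 1/(2*1849) = 1/3698 = 0.000270

0.000270


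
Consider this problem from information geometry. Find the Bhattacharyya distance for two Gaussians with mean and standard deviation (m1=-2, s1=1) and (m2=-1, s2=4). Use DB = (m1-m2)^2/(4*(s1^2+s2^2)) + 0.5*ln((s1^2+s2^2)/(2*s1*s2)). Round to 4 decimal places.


Bhattacharyya distance between two Gaussians:
DB = (m1-m2)^2/(4*(s1^2+s2^2)) + (1/2)*ln((s1^2+s2^2)/(2*s1*s2)).
(m1-m2)^2 = (-1)^2 = 1.
s1^2+s2^2 = 1 + 16 = 17.
term1 = 1/68 = 0.014706.
term2 = 0.5*ln(17/8.0) = 0.376886.
DB = 0.014706 + 0.376886 = 0.3916

0.3916


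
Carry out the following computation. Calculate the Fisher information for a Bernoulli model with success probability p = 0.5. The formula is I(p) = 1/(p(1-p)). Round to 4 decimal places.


For Bernoulli(p), Fisher information is I(p) = 1/(p*(1-p)).
p = 0.5, 1-p = 0.5.
p*(1-p) = 0.25.
I(p) = 1/0.25 = 4.0000

4.0000


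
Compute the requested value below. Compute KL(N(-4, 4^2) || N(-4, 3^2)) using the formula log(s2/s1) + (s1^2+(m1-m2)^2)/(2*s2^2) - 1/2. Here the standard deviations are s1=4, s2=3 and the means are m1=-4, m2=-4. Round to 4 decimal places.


KL divergence between normal distributions:
KL = log(s2/s1) + (s1^2 + (m1-m2)^2)/(2*s2^2) - 1/2.
log(3/4) = -0.287682.
(4^2 + (-4--4)^2)/(2*3^2) = (16 + 0)/18 = 0.888889.
KL = -0.287682 + 0.888889 - 0.5 = 0.1012

0.1012


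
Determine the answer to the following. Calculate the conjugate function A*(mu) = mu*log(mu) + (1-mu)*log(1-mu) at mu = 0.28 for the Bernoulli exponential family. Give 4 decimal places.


Legendre transform for Bernoulli:
A*(mu) = mu*log(mu) + (1-mu)*log(1-mu).
mu = 0.28, 1-mu = 0.72.
mu*log(mu) = 0.28*log(0.28) = -0.35643.
(1-mu)*log(1-mu) = 0.72*log(0.72) = -0.236523.
A* = -0.35643 + -0.236523 = -0.5930

-0.5930


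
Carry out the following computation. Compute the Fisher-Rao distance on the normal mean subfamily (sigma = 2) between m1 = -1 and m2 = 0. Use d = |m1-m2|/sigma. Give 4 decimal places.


On the fixed-variance normal subfamily, geodesic distance = |m1-m2|/sigma.
|-1 - 0| = 1.
sigma = 2.
d = 1/2 = 0.5000

0.5000


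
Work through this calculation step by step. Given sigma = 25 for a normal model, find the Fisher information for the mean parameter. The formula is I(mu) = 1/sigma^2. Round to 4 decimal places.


The Fisher information for the mean of a normal distribution is I(mu) = 1/sigma^2.
sigma = 25, so sigma^2 = 625.
I(mu) = 1/625 = 0.0016

0.0016


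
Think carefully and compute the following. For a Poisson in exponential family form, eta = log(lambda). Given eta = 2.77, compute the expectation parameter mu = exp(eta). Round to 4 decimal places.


Expectation parameter for Poisson exponential family:
mu = exp(eta).
eta = 2.77.
mu = exp(2.77) = 15.9586

15.9586


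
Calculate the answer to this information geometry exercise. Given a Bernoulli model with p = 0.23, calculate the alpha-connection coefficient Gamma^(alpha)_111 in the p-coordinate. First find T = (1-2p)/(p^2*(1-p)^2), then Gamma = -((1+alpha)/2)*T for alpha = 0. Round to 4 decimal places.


Skewness (Amari-Chentsov) tensor: T = (1-2p)/(p^2*(1-p)^2).
p = 0.23, 1-2p = 0.54, p^2 = 0.0529, (1-p)^2 = 0.5929.
T = 0.54/(0.0529 * 0.5929) = 17.216967.
In the p-coordinate, Gamma^(alpha) = Gamma^(0) - (alpha/2)*T with Gamma^(0) = (1/2)*g'(p) = -T/2,
so Gamma^(alpha) = -((1+alpha)/2)*T.
alpha = 0, -(1+alpha)/2 = -0.5.
Gamma = -0.5 * 17.216967 = -8.6085

-8.6085


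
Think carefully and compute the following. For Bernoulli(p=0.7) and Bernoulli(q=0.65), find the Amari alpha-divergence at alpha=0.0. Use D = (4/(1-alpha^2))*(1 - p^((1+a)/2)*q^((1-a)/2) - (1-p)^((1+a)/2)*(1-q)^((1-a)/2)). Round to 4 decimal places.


Amari alpha-divergence:
D = (4/(1-alpha^2))*(1 - p^((1+a)/2)*q^((1-a)/2) - (1-p)^((1+a)/2)*(1-q)^((1-a)/2)).
alpha = 0.0, p = 0.7, q = 0.65.
e1 = (1+alpha)/2 = 0.5, e2 = (1-alpha)/2 = 0.5.
t1 = p^e1 * q^e2 = 0.7^0.5 * 0.65^0.5 = 0.674537.
t2 = (1-p)^e1 * (1-q)^e2 = 0.3^0.5 * 0.35^0.5 = 0.324037.
4/(1-alpha^2) = 4.0.
D = 4.0*(1 - 0.674537 - 0.324037) = 0.0057

0.0057


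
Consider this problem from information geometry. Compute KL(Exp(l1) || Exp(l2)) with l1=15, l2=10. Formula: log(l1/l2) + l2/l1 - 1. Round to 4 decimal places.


KL divergence for exponential family:
KL = log(l1/l2) + l2/l1 - 1.
log(15/10) = 0.405465.
10/15 = 0.666667.
KL = 0.405465 + 0.666667 - 1 = 0.0721

0.0721


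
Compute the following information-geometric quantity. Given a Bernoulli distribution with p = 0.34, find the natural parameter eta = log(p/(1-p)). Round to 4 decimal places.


Natural parameter for Bernoulli: eta = log(p/(1-p)).
p = 0.34, 1-p = 0.66.
p/(1-p) = 0.515152.
eta = log(0.515152) = -0.6633

-0.6633


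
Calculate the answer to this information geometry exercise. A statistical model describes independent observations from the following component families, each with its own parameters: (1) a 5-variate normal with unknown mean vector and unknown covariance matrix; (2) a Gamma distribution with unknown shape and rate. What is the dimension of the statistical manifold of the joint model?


The dimension of a statistical manifold equals the number of free
(independent) real parameters of the model. For a product of independent
blocks the parameter counts add.
- 5-variate normal: 5 (mean) + 5*6/2 = 15 (symmetric covariance) = 20.
- Gamma (shape, rate): 2.
Total = 20 + 2 = 22.
Dimension = 22

22


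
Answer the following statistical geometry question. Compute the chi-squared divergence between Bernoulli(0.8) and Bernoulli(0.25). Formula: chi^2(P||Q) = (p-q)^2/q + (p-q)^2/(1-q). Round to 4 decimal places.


Chi-squared divergence between Bernoulli distributions:
chi^2 = (p-q)^2/q + (p-q)^2/(1-q).
p = 0.8, q = 0.25, p-q = 0.55.
(p-q)^2 = 0.3025.
term1 = 0.3025/0.25 = 1.21.
term2 = 0.3025/0.75 = 0.403333.
chi^2 = 1.21 + 0.403333 = 1.6133

1.6133


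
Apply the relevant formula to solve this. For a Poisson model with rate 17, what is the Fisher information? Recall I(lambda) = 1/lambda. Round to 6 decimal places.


Fisher information for Poisson: I(lambda) = 1/lambda.
lambda = 17.
I(lambda) = 1/17 = 0.058824

0.058824


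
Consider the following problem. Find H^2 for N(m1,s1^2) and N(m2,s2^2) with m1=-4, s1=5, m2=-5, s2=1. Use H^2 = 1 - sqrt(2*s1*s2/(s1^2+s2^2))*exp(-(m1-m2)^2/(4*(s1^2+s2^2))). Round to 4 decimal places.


Squared Hellinger distance for Gaussians:
H^2 = 1 - sqrt(2*s1*s2/(s1^2+s2^2)) * exp(-(m1-m2)^2/(4*(s1^2+s2^2))).
s1^2 = 25, s2^2 = 1, s1^2+s2^2 = 26.
sqrt(2*5*1/(26)) = 0.620174.
(m1-m2)^2 = (1)^2 = 1.
exp(-1/(4*26)) = exp(-0.009615) = 0.990431.
H^2 = 1 - 0.620174*0.990431 = 0.3858

0.3858


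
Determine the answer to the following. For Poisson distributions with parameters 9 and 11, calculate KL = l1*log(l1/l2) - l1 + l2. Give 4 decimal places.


KL divergence for Poisson:
KL = l1*log(l1/l2) - l1 + l2.
l1 = 9, l2 = 11.
log(9/11) = -0.200671.
l1*log(l1/l2) = 9 * -0.200671 = -1.806036.
KL = -1.806036 - 9 + 11 = 0.1940

0.1940


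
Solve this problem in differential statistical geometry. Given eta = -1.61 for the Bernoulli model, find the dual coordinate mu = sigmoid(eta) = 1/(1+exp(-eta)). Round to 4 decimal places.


Dual coordinate (expectation parameter) for Bernoulli:
mu = 1/(1+exp(-eta)).
eta = -1.61.
exp(-eta) = exp(1.61) = 5.002811.
mu = 1/(1+5.002811) = 0.1666

0.1666


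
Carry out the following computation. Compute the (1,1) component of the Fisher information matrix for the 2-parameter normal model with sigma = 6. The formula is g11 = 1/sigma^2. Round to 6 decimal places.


For the 2-parameter normal family, the Fisher metric has:
  g11 = 1/sigma^2, g22 = 2/sigma^2.
sigma = 6, sigma^2 = 36.
g11 = 0.027778

0.027778


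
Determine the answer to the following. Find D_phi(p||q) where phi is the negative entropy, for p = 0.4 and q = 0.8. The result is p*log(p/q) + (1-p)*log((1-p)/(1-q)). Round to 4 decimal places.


Bregman divergence with negative entropy generator:
D = p*log(p/q) + (1-p)*log((1-p)/(1-q)).
p = 0.4, q = 0.8.
p*log(p/q) = 0.4*log(0.4/0.8) = -0.277259.
(1-p)*log((1-p)/(1-q)) = 0.6*log(0.6/0.2) = 0.659167.
D = -0.277259 + 0.659167 = 0.3819

0.3819


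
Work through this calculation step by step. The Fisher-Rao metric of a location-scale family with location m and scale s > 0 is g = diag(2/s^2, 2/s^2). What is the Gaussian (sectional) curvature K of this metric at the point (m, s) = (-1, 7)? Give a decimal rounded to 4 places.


The metric has the form g = (A dm^2 + B ds^2)/s^2 with A = 2, B = 2.
Substitute u = sqrt(A/B)*m: g = B*(du^2 + ds^2)/s^2, i.e. B times the
Poincare upper half-plane metric, which has constant Gaussian curvature -1.
Scaling a 2D metric by a constant c divides the Gaussian curvature by c,
so K = -1/B = -1/(2) = -0.5000 everywhere (the point (m, s) = (-1, 7) is irrelevant:
the curvature is constant).
The requested Gaussian curvature is K = -0.5000.

-0.5000


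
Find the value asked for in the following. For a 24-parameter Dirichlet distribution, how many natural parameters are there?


Exponential family dimension calculation:
Dirichlet with 24 components has 24 natural parameters.

24


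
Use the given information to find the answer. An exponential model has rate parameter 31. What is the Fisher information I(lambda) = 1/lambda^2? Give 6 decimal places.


Fisher information for exponential: I(lambda) = 1/lambda^2.
lambda = 31, lambda^2 = 961.
I = 1/961 = 0.001041

0.001041


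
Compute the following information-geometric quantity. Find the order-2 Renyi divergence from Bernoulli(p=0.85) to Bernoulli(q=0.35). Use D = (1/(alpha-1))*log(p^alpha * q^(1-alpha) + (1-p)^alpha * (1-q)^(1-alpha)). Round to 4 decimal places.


Renyi divergence of order alpha between Bernoulli distributions:
D = (1/(alpha-1))*log(p^alpha * q^(1-alpha) + (1-p)^alpha * (1-q)^(1-alpha)).
alpha = 2, p = 0.85, q = 0.35.
p^alpha * q^(1-alpha) = 0.85^2 * 0.35^-1 = 2.064286.
(1-p)^alpha * (1-q)^(1-alpha) = 0.15^2 * 0.65^-1 = 0.034615.
sum = 2.064286 + 0.034615 = 2.098901.
D = (1/1)*log(2.098901) = 0.7414

0.7414


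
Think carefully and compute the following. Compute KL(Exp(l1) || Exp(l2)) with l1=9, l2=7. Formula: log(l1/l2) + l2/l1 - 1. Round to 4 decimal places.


KL divergence for exponential family:
KL = log(l1/l2) + l2/l1 - 1.
log(9/7) = 0.251314.
7/9 = 0.777778.
KL = 0.251314 + 0.777778 - 1 = 0.0291

0.0291


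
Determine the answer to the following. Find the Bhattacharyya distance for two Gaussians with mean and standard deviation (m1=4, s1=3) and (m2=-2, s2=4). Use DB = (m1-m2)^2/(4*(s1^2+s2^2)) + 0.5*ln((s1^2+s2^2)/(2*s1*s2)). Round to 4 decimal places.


Bhattacharyya distance between two Gaussians:
DB = (m1-m2)^2/(4*(s1^2+s2^2)) + (1/2)*ln((s1^2+s2^2)/(2*s1*s2)).
(m1-m2)^2 = (6)^2 = 36.
s1^2+s2^2 = 9 + 16 = 25.
term1 = 36/100 = 0.36.
term2 = 0.5*ln(25/24.0) = 0.020411.
DB = 0.36 + 0.020411 = 0.3804

0.3804


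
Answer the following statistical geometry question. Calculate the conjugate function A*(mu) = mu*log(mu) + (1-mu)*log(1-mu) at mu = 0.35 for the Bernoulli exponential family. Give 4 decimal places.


Legendre transform for Bernoulli:
A*(mu) = mu*log(mu) + (1-mu)*log(1-mu).
mu = 0.35, 1-mu = 0.65.
mu*log(mu) = 0.35*log(0.35) = -0.367438.
(1-mu)*log(1-mu) = 0.65*log(0.65) = -0.280009.
A* = -0.367438 + -0.280009 = -0.6474

-0.6474


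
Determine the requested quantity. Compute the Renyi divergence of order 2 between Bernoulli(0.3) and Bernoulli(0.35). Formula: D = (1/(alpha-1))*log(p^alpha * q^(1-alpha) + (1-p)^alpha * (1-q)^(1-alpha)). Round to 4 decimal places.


Renyi divergence of order alpha between Bernoulli distributions:
D = (1/(alpha-1))*log(p^alpha * q^(1-alpha) + (1-p)^alpha * (1-q)^(1-alpha)).
alpha = 2, p = 0.3, q = 0.35.
p^alpha * q^(1-alpha) = 0.3^2 * 0.35^-1 = 0.257143.
(1-p)^alpha * (1-q)^(1-alpha) = 0.7^2 * 0.65^-1 = 0.753846.
sum = 0.257143 + 0.753846 = 1.010989.
D = (1/1)*log(1.010989) = 0.0109

0.0109


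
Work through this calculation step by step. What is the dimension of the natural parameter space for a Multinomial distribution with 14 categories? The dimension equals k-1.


Exponential family dimension calculation:
For Multinomial with k=14 categories, dim = k-1 = 13.

13


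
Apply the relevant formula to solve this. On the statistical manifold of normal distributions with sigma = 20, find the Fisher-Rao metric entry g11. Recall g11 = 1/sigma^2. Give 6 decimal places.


For the 2-parameter normal family, the Fisher metric has:
  g11 = 1/sigma^2, g22 = 2/sigma^2.
sigma = 20, sigma^2 = 400.
g11 = 0.002500

0.002500


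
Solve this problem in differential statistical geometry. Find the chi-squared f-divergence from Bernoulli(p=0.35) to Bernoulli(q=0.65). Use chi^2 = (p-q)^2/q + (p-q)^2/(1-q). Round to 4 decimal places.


Chi-squared divergence between Bernoulli distributions:
chi^2 = (p-q)^2/q + (p-q)^2/(1-q).
p = 0.35, q = 0.65, p-q = -0.3.
(p-q)^2 = 0.09.
term1 = 0.09/0.65 = 0.138462.
term2 = 0.09/0.35 = 0.257143.
chi^2 = 0.138462 + 0.257143 = 0.3956

0.3956


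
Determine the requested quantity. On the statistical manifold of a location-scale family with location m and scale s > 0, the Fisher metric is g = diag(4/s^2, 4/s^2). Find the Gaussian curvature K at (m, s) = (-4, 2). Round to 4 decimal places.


The metric has the form g = (A dm^2 + B ds^2)/s^2 with A = 4, B = 4.
Substitute u = sqrt(A/B)*m: g = B*(du^2 + ds^2)/s^2, i.e. B times the
Poincare upper half-plane metric, which has constant Gaussian curvature -1.
Scaling a 2D metric by a constant c divides the Gaussian curvature by c,
so K = -1/B = -1/(4) = -0.2500 everywhere (the point (m, s) = (-4, 2) is irrelevant:
the curvature is constant).
The requested Gaussian curvature is K = -0.2500.

-0.2500


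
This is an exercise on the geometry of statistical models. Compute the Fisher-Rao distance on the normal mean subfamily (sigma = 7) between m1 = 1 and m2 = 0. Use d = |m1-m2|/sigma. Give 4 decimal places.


On the fixed-variance normal subfamily, geodesic distance = |m1-m2|/sigma.
|1 - 0| = 1.
sigma = 7.
d = 1/7 = 0.1429

0.1429


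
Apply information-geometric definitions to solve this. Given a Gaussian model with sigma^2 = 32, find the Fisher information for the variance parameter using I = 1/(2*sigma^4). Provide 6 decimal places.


Fisher information for variance: I(sigma^2) = 1/(2*sigma^4).
sigma^2 = 32, so sigma^4 = 1024.
I = 1/(2*1024) = 1/2048 = 0.000488

0.000488


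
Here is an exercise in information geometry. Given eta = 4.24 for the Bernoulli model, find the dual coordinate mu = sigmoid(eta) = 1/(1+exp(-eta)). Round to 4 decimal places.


Dual coordinate (expectation parameter) for Bernoulli:
mu = 1/(1+exp(-eta)).
eta = 4.24.
exp(-eta) = exp(-4.24) = 0.014408.
mu = 1/(1+0.014408) = 0.9858

0.9858


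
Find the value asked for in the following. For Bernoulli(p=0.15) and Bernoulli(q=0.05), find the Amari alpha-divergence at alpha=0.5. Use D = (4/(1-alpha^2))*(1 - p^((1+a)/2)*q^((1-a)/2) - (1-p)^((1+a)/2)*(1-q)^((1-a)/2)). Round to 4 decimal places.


Amari alpha-divergence:
D = (4/(1-alpha^2))*(1 - p^((1+a)/2)*q^((1-a)/2) - (1-p)^((1+a)/2)*(1-q)^((1-a)/2)).
alpha = 0.5, p = 0.15, q = 0.05.
e1 = (1+alpha)/2 = 0.75, e2 = (1-alpha)/2 = 0.25.
t1 = p^e1 * q^e2 = 0.15^0.75 * 0.05^0.25 = 0.113975.
t2 = (1-p)^e1 * (1-q)^e2 = 0.85^0.75 * 0.95^0.25 = 0.873967.
4/(1-alpha^2) = 5.333333.
D = 5.333333*(1 - 0.113975 - 0.873967) = 0.0643

0.0643


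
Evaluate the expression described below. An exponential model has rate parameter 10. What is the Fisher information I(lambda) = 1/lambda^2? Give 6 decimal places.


Fisher information for exponential: I(lambda) = 1/lambda^2.
lambda = 10, lambda^2 = 100.
I = 1/100 = 0.010000

0.010000


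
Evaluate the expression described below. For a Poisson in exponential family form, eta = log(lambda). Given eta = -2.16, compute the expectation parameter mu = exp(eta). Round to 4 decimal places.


Expectation parameter for Poisson exponential family:
mu = exp(eta).
eta = -2.16.
mu = exp(-2.16) = 0.1153

0.1153


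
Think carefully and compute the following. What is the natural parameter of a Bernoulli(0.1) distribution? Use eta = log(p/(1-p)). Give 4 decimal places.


Natural parameter for Bernoulli: eta = log(p/(1-p)).
p = 0.1, 1-p = 0.9.
p/(1-p) = 0.111111.
eta = log(0.111111) = -2.1972

-2.1972


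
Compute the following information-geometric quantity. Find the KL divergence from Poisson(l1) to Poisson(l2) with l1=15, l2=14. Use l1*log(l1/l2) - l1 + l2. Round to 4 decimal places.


KL divergence for Poisson:
KL = l1*log(l1/l2) - l1 + l2.
l1 = 15, l2 = 14.
log(15/14) = 0.068993.
l1*log(l1/l2) = 15 * 0.068993 = 1.034893.
KL = 1.034893 - 15 + 14 = 0.0349

0.0349


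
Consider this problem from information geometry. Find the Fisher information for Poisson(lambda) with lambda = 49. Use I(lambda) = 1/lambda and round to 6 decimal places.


Fisher information for Poisson: I(lambda) = 1/lambda.
lambda = 49.
I(lambda) = 1/49 = 0.020408

0.020408


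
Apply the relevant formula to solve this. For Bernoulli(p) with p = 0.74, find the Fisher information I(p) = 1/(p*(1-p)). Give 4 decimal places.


For Bernoulli(p), Fisher information is I(p) = 1/(p*(1-p)).
p = 0.74, 1-p = 0.26.
p*(1-p) = 0.1924.
I(p) = 1/0.1924 = 5.1975

5.1975


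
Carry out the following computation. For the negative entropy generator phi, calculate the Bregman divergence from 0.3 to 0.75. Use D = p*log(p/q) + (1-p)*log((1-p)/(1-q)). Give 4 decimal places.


Bregman divergence with negative entropy generator:
D = p*log(p/q) + (1-p)*log((1-p)/(1-q)).
p = 0.3, q = 0.75.
p*log(p/q) = 0.3*log(0.3/0.75) = -0.274887.
(1-p)*log((1-p)/(1-q)) = 0.7*log(0.7/0.25) = 0.720734.
D = -0.274887 + 0.720734 = 0.4458

0.4458


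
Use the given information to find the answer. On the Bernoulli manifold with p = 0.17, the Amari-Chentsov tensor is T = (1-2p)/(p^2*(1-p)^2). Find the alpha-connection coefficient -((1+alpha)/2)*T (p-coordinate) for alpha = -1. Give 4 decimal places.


Skewness (Amari-Chentsov) tensor: T = (1-2p)/(p^2*(1-p)^2).
p = 0.17, 1-2p = 0.66, p^2 = 0.0289, (1-p)^2 = 0.6889.
T = 0.66/(0.0289 * 0.6889) = 33.150487.
In the p-coordinate, Gamma^(alpha) = Gamma^(0) - (alpha/2)*T with Gamma^(0) = (1/2)*g'(p) = -T/2,
so Gamma^(alpha) = -((1+alpha)/2)*T.
alpha = -1, -(1+alpha)/2 = 0.0.
Gamma = 0.0 * 33.150487 = 0.0000

0.0000


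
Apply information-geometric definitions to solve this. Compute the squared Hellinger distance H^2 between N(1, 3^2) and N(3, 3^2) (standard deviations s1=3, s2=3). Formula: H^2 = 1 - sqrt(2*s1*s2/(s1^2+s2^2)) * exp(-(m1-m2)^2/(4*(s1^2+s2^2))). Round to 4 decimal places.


Squared Hellinger distance for Gaussians:
H^2 = 1 - sqrt(2*s1*s2/(s1^2+s2^2)) * exp(-(m1-m2)^2/(4*(s1^2+s2^2))).
s1^2 = 9, s2^2 = 9, s1^2+s2^2 = 18.
sqrt(2*3*3/(18)) = 1.0.
(m1-m2)^2 = (-2)^2 = 4.
exp(-4/(4*18)) = exp(-0.055556) = 0.945959.
H^2 = 1 - 1.0*0.945959 = 0.0540

0.0540


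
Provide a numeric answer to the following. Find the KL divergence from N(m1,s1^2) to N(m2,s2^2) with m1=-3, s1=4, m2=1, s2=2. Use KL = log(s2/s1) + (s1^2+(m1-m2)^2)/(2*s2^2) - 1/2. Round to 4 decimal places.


KL divergence between normal distributions:
KL = log(s2/s1) + (s1^2 + (m1-m2)^2)/(2*s2^2) - 1/2.
log(2/4) = -0.693147.
(4^2 + (-3-1)^2)/(2*2^2) = (16 + 16)/8 = 4.0.
KL = -0.693147 + 4.0 - 0.5 = 2.8069

2.8069


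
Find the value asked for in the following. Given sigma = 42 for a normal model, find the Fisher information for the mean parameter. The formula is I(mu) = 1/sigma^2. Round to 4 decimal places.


The Fisher information for the mean of a normal distribution is I(mu) = 1/sigma^2.
sigma = 42, so sigma^2 = 1764.
I(mu) = 1/1764 = 0.0006

0.0006


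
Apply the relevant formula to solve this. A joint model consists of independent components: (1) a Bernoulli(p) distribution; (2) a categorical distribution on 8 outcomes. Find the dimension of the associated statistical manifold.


The dimension of a statistical manifold equals the number of free
(independent) real parameters of the model. For a product of independent
blocks the parameter counts add.
- Bernoulli (p): 1.
- categorical on 8 outcomes (probabilities sum to 1): 8-1 = 7.
Total = 1 + 7 = 8.
Dimension = 8

8


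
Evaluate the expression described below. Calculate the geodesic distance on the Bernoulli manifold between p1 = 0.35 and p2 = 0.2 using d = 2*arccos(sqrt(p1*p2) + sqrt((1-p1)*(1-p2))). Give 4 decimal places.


Geodesic distance on Bernoulli manifold:
d(p1,p2) = 2*arccos(sqrt(p1*p2) + sqrt((1-p1)*(1-p2))).
sqrt(p1*p2) = sqrt(0.35*0.2) = 0.264575.
sqrt((1-p1)*(1-p2)) = sqrt(0.65*0.8) = 0.72111.
arg = 0.264575 + 0.72111 = 0.985685.
d = 2*arccos(0.985685) = 0.3388

0.3388


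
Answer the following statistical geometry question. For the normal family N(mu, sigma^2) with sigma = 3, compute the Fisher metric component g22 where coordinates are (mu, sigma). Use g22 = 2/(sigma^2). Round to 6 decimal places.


For the 2-parameter normal family, the Fisher metric has:
  g11 = 1/sigma^2, g22 = 2/sigma^2.
sigma = 3, sigma^2 = 9.
g22 = 0.222222

0.222222


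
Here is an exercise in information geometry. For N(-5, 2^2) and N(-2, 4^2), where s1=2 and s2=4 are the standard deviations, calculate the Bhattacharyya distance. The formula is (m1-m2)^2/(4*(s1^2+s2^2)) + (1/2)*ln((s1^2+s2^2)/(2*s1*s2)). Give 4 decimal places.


Bhattacharyya distance between two Gaussians:
DB = (m1-m2)^2/(4*(s1^2+s2^2)) + (1/2)*ln((s1^2+s2^2)/(2*s1*s2)).
(m1-m2)^2 = (-3)^2 = 9.
s1^2+s2^2 = 4 + 16 = 20.
term1 = 9/80 = 0.1125.
term2 = 0.5*ln(20/16.0) = 0.111572.
DB = 0.1125 + 0.111572 = 0.2241

0.2241


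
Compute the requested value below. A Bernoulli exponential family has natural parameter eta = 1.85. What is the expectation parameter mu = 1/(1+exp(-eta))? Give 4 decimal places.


Dual coordinate (expectation parameter) for Bernoulli:
mu = 1/(1+exp(-eta)).
eta = 1.85.
exp(-eta) = exp(-1.85) = 0.157237.
mu = 1/(1+0.157237) = 0.8641

0.8641


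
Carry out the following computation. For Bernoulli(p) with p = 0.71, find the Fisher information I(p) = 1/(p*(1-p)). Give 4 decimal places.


For Bernoulli(p), Fisher information is I(p) = 1/(p*(1-p)).
p = 0.71, 1-p = 0.29.
p*(1-p) = 0.2059.
I(p) = 1/0.2059 = 4.8567

4.8567


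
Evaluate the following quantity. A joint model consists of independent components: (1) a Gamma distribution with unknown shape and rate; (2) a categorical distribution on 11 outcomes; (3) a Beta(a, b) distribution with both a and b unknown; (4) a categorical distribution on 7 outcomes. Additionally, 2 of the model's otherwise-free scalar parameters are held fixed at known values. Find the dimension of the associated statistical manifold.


The dimension of a statistical manifold equals the number of free
(independent) real parameters of the model. For a product of independent
blocks the parameter counts add.
- Gamma (shape, rate): 2.
- categorical on 11 outcomes (probabilities sum to 1): 11-1 = 10.
- Beta (a, b): 2.
- categorical on 7 outcomes (probabilities sum to 1): 7-1 = 6.
Total = 2 + 10 + 2 + 6 = 20.
2 parameter(s) fixed at known values: 20 - 2 = 18.
Dimension = 18

18


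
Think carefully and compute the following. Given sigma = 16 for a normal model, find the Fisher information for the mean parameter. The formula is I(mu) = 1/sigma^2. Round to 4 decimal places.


The Fisher information for the mean of a normal distribution is I(mu) = 1/sigma^2.
sigma = 16, so sigma^2 = 256.
I(mu) = 1/256 = 0.0039

0.0039


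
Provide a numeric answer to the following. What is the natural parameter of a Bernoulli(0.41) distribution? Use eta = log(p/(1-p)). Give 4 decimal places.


Natural parameter for Bernoulli: eta = log(p/(1-p)).
p = 0.41, 1-p = 0.59.
p/(1-p) = 0.694915.
eta = log(0.694915) = -0.3640

-0.3640


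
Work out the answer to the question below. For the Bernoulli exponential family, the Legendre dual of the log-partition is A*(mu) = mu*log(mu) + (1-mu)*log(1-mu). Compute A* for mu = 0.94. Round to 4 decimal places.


Legendre transform for Bernoulli:
A*(mu) = mu*log(mu) + (1-mu)*log(1-mu).
mu = 0.94, 1-mu = 0.06.
mu*log(mu) = 0.94*log(0.94) = -0.058163.
(1-mu)*log(1-mu) = 0.06*log(0.06) = -0.168805.
A* = -0.058163 + -0.168805 = -0.2270

-0.2270


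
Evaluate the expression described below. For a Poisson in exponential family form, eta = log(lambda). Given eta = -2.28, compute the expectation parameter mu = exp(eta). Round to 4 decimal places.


Expectation parameter for Poisson exponential family:
mu = exp(eta).
eta = -2.28.
mu = exp(-2.28) = 0.1023

0.1023


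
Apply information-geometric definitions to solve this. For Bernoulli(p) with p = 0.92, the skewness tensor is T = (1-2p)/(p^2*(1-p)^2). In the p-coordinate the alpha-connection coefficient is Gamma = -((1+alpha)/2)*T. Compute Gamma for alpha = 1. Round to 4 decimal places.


Skewness (Amari-Chentsov) tensor: T = (1-2p)/(p^2*(1-p)^2).
p = 0.92, 1-2p = -0.84, p^2 = 0.8464, (1-p)^2 = 0.0064.
T = -0.84/(0.8464 * 0.0064) = -155.068526.
In the p-coordinate, Gamma^(alpha) = Gamma^(0) - (alpha/2)*T with Gamma^(0) = (1/2)*g'(p) = -T/2,
so Gamma^(alpha) = -((1+alpha)/2)*T.
alpha = 1, -(1+alpha)/2 = -1.0.
Gamma = -1.0 * -155.068526 = 155.0685

155.0685


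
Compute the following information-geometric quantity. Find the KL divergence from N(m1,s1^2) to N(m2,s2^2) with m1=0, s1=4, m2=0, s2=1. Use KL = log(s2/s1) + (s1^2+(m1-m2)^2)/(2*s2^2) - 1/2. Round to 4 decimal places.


KL divergence between normal distributions:
KL = log(s2/s1) + (s1^2 + (m1-m2)^2)/(2*s2^2) - 1/2.
log(1/4) = -1.386294.
(4^2 + (0-0)^2)/(2*1^2) = (16 + 0)/2 = 8.0.
KL = -1.386294 + 8.0 - 0.5 = 6.1137

6.1137


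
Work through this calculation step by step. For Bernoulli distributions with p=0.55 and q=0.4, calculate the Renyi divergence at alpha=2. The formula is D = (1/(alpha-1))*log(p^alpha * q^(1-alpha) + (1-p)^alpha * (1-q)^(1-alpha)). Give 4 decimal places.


Renyi divergence of order alpha between Bernoulli distributions:
D = (1/(alpha-1))*log(p^alpha * q^(1-alpha) + (1-p)^alpha * (1-q)^(1-alpha)).
alpha = 2, p = 0.55, q = 0.4.
p^alpha * q^(1-alpha) = 0.55^2 * 0.4^-1 = 0.75625.
(1-p)^alpha * (1-q)^(1-alpha) = 0.45^2 * 0.6^-1 = 0.3375.
sum = 0.75625 + 0.3375 = 1.09375.
D = (1/1)*log(1.09375) = 0.0896

0.0896


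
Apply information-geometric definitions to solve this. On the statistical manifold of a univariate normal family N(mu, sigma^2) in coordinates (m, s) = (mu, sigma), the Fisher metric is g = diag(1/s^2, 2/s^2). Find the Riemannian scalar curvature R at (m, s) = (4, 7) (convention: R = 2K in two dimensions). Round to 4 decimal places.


The metric has the form g = (A dm^2 + B ds^2)/s^2 with A = 1, B = 2.
Substitute u = sqrt(A/B)*m: g = B*(du^2 + ds^2)/s^2, i.e. B times the
Poincare upper half-plane metric, which has constant Gaussian curvature -1.
Scaling a 2D metric by a constant c divides the Gaussian curvature by c,
so K = -1/B = -1/(2) = -0.5000 everywhere (the point (m, s) = (4, 7) is irrelevant:
the curvature is constant).
Scalar curvature in dimension 2: R = 2K = -2/(2) = -1.0000.

-1.0000


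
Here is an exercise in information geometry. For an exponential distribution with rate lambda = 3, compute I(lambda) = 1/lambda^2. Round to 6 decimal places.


Fisher information for exponential: I(lambda) = 1/lambda^2.
lambda = 3, lambda^2 = 9.
I = 1/9 = 0.111111

0.111111


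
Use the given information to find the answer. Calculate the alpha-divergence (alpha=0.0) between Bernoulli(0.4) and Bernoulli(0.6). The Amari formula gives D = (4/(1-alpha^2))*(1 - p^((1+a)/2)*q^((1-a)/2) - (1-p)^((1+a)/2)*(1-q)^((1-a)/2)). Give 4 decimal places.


Amari alpha-divergence:
D = (4/(1-alpha^2))*(1 - p^((1+a)/2)*q^((1-a)/2) - (1-p)^((1+a)/2)*(1-q)^((1-a)/2)).
alpha = 0.0, p = 0.4, q = 0.6.
e1 = (1+alpha)/2 = 0.5, e2 = (1-alpha)/2 = 0.5.
t1 = p^e1 * q^e2 = 0.4^0.5 * 0.6^0.5 = 0.489898.
t2 = (1-p)^e1 * (1-q)^e2 = 0.6^0.5 * 0.4^0.5 = 0.489898.
4/(1-alpha^2) = 4.0.
D = 4.0*(1 - 0.489898 - 0.489898) = 0.0808

0.0808


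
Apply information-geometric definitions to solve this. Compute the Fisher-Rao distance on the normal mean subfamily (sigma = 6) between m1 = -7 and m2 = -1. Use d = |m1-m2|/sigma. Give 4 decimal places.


On the fixed-variance normal subfamily, geodesic distance = |m1-m2|/sigma.
|-7 - -1| = 6.
sigma = 6.
d = 6/6 = 1.0000

1.0000


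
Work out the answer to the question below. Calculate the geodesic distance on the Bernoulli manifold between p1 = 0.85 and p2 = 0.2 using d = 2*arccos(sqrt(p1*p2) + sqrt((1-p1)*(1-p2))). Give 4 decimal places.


Geodesic distance on Bernoulli manifold:
d(p1,p2) = 2*arccos(sqrt(p1*p2) + sqrt((1-p1)*(1-p2))).
sqrt(p1*p2) = sqrt(0.85*0.2) = 0.412311.
sqrt((1-p1)*(1-p2)) = sqrt(0.15*0.8) = 0.34641.
arg = 0.412311 + 0.34641 = 0.758721.
d = 2*arccos(0.758721) = 1.4189

1.4189


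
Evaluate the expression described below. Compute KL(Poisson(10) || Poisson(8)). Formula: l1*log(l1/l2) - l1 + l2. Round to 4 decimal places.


KL divergence for Poisson:
KL = l1*log(l1/l2) - l1 + l2.
l1 = 10, l2 = 8.
log(10/8) = 0.223144.
l1*log(l1/l2) = 10 * 0.223144 = 2.231436.
KL = 2.231436 - 10 + 8 = 0.2314

0.2314


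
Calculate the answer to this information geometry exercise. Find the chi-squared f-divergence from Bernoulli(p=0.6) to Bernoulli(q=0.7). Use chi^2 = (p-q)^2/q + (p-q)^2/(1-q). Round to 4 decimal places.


Chi-squared divergence between Bernoulli distributions:
chi^2 = (p-q)^2/q + (p-q)^2/(1-q).
p = 0.6, q = 0.7, p-q = -0.1.
(p-q)^2 = 0.01.
term1 = 0.01/0.7 = 0.014286.
term2 = 0.01/0.3 = 0.033333.
chi^2 = 0.014286 + 0.033333 = 0.0476

0.0476


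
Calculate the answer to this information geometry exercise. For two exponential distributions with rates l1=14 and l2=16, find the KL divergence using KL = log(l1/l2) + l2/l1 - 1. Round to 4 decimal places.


KL divergence for exponential family:
KL = log(l1/l2) + l2/l1 - 1.
log(14/16) = -0.133531.
16/14 = 1.142857.
KL = -0.133531 + 1.142857 - 1 = 0.0093

0.0093


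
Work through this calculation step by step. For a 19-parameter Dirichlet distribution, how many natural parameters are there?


Exponential family dimension calculation:
Dirichlet with 19 components has 19 natural parameters.

19


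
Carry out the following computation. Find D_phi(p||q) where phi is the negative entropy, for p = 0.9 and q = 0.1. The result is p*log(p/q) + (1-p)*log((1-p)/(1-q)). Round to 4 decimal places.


Bregman divergence with negative entropy generator:
D = p*log(p/q) + (1-p)*log((1-p)/(1-q)).
p = 0.9, q = 0.1.
p*log(p/q) = 0.9*log(0.9/0.1) = 1.977502.
(1-p)*log((1-p)/(1-q)) = 0.1*log(0.1/0.9) = -0.219722.
D = 1.977502 + -0.219722 = 1.7578

1.7578


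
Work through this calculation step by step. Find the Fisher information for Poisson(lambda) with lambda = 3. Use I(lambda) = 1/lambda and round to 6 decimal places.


Fisher information for Poisson: I(lambda) = 1/lambda.
lambda = 3.
I(lambda) = 1/3 = 0.333333

0.333333


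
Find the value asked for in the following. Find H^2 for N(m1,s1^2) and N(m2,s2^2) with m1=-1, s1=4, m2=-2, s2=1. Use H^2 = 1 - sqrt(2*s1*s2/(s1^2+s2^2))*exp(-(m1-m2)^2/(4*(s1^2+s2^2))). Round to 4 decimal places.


Squared Hellinger distance for Gaussians:
H^2 = 1 - sqrt(2*s1*s2/(s1^2+s2^2)) * exp(-(m1-m2)^2/(4*(s1^2+s2^2))).
s1^2 = 16, s2^2 = 1, s1^2+s2^2 = 17.
sqrt(2*4*1/(17)) = 0.685994.
(m1-m2)^2 = (1)^2 = 1.
exp(-1/(4*17)) = exp(-0.014706) = 0.985402.
H^2 = 1 - 0.685994*0.985402 = 0.3240

0.3240


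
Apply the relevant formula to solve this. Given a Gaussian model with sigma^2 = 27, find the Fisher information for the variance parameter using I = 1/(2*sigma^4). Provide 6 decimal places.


Fisher information for variance: I(sigma^2) = 1/(2*sigma^4).
sigma^2 = 27, so sigma^4 = 729.
I = 1/(2*729) = 1/1458 = 0.000686

0.000686


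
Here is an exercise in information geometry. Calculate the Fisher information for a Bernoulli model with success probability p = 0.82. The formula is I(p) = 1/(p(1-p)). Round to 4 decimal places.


For Bernoulli(p), Fisher information is I(p) = 1/(p*(1-p)).
p = 0.82, 1-p = 0.18.
p*(1-p) = 0.1476.
I(p) = 1/0.1476 = 6.7751

6.7751


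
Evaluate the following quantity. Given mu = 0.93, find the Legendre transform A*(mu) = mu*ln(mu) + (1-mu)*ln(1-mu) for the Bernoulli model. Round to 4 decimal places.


Legendre transform for Bernoulli:
A*(mu) = mu*log(mu) + (1-mu)*log(1-mu).
mu = 0.93, 1-mu = 0.07.
mu*log(mu) = 0.93*log(0.93) = -0.067491.
(1-mu)*log(1-mu) = 0.07*log(0.07) = -0.186148.
A* = -0.067491 + -0.186148 = -0.2536

-0.2536


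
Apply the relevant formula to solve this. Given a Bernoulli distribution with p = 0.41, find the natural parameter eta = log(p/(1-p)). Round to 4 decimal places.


Natural parameter for Bernoulli: eta = log(p/(1-p)).
p = 0.41, 1-p = 0.59.
p/(1-p) = 0.694915.
eta = log(0.694915) = -0.3640

-0.3640


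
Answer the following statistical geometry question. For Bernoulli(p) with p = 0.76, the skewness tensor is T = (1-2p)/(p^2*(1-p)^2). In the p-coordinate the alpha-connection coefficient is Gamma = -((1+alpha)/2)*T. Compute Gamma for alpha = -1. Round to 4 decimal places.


Skewness (Amari-Chentsov) tensor: T = (1-2p)/(p^2*(1-p)^2).
p = 0.76, 1-2p = -0.52, p^2 = 0.5776, (1-p)^2 = 0.0576.
T = -0.52/(0.5776 * 0.0576) = -15.629809.
In the p-coordinate, Gamma^(alpha) = Gamma^(0) - (alpha/2)*T with Gamma^(0) = (1/2)*g'(p) = -T/2,
so Gamma^(alpha) = -((1+alpha)/2)*T.
alpha = -1, -(1+alpha)/2 = 0.0.
Gamma = 0.0 * -15.629809 = 0.0000

0.0000


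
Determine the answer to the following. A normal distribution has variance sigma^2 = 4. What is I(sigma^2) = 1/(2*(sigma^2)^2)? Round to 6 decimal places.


Fisher information for variance: I(sigma^2) = 1/(2*sigma^4).
sigma^2 = 4, so sigma^4 = 16.
I = 1/(2*16) = 1/32 = 0.031250

0.031250


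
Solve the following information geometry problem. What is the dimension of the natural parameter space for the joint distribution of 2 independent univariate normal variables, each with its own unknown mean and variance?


Exponential family dimension calculation:
Each univariate normal has two natural parameters (mu/sigma^2 and -1/(2 sigma^2)).
With 2 independent components, dim = 2 * 2 = 4.

4
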